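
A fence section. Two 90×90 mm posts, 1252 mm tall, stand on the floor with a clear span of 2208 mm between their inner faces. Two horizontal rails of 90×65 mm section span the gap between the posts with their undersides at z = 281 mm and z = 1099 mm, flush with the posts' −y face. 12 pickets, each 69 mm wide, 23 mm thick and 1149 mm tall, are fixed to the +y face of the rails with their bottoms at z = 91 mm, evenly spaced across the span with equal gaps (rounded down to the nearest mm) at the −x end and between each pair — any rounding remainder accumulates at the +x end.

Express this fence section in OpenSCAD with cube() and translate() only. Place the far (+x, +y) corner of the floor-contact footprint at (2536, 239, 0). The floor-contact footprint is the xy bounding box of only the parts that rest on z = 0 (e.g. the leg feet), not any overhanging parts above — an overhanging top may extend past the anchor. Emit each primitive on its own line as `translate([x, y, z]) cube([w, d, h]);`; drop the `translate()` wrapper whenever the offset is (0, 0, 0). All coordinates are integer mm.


translate([148, 149, 0]) cube([90, 90, 1252]);
translate([2446, 149, 0]) cube([90, 90, 1252]);
translate([238, 149, 281]) cube([2208, 90, 65]);
translate([238, 149, 1099]) cube([2208, 90, 65]);
translate([344, 239, 91]) cube([69, 23, 1149]);
translate([519, 239, 91]) cube([69, 23, 1149]);
translate([694, 239, 91]) cube([69, 23, 1149]);
translate([869, 239, 91]) cube([69, 23, 1149]);
translate([1044, 239, 91]) cube([69, 23, 1149]);
translate([1219, 239, 91]) cube([69, 23, 1149]);
translate([1394, 239, 91]) cube([69, 23, 1149]);
translate([1569, 239, 91]) cube([69, 23, 1149]);
translate([1744, 239, 91]) cube([69, 23, 1149]);
translate([1919, 239, 91]) cube([69, 23, 1149]);
translate([2094, 239, 91]) cube([69, 23, 1149]);
translate([2269, 239, 91]) cube([69, 23, 1149]);


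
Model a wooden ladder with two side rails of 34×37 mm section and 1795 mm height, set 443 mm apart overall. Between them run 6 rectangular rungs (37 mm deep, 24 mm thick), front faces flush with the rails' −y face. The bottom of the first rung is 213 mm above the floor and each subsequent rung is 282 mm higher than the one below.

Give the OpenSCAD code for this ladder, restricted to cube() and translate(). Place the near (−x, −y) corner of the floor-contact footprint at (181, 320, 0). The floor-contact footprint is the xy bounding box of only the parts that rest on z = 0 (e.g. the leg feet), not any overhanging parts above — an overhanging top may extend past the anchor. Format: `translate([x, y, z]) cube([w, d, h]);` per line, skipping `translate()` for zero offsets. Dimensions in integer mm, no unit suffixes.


translate([181, 320, 0]) cube([34, 37, 1795]);
translate([590, 320, 0]) cube([34, 37, 1795]);
translate([215, 320, 213]) cube([375, 37, 24]);
translate([215, 320, 495]) cube([375, 37, 24]);
translate([215, 320, 777]) cube([375, 37, 24]);
translate([215, 320, 1059]) cube([375, 37, 24]);
translate([215, 320, 1341]) cube([375, 37, 24]);
translate([215, 320, 1623]) cube([375, 37, 24]);


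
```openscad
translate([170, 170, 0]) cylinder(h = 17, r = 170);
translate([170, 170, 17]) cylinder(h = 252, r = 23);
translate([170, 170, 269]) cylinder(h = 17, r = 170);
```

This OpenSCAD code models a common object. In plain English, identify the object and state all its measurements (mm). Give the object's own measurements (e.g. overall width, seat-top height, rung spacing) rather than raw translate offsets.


A spool: two coaxial disc flanges of radius 170 mm and thickness 17 mm, joined by a core cylinder of radius 23 mm and height 252 mm. The lower flange rests on z = 0 and the three cylinders share a vertical axis.


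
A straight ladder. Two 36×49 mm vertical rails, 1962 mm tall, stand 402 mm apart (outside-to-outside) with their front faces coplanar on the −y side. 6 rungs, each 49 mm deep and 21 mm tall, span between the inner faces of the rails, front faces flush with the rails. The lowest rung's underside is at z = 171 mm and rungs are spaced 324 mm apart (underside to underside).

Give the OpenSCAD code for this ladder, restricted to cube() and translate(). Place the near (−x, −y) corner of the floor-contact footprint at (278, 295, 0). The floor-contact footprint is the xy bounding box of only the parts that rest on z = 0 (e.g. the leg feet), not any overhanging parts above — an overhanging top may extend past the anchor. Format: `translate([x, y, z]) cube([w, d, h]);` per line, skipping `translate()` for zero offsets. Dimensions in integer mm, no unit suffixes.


// rung span = 402 - 2*36 = 330
// rung[k] z = 171 + k*324
translate([278, 295, 0]) cube([36, 49, 1962]);
translate([644, 295, 0]) cube([36, 49, 1962]);
translate([314, 295, 171]) cube([330, 49, 21]);
translate([314, 295, 495]) cube([330, 49, 21]);
translate([314, 295, 819]) cube([330, 49, 21]);
translate([314, 295, 1143]) cube([330, 49, 21]);
translate([314, 295, 1467]) cube([330, 49, 21]);
translate([314, 295, 1791]) cube([330, 49, 21]);


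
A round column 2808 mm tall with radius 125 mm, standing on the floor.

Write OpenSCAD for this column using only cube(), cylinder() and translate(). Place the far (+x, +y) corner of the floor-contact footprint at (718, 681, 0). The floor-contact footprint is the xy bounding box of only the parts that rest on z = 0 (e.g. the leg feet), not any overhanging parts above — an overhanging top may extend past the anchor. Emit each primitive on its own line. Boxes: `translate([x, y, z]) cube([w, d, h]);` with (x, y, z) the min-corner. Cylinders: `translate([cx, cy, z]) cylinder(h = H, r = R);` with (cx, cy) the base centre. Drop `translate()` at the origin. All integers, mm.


translate([593, 556, 0]) cylinder(h = 2808, r = 125);


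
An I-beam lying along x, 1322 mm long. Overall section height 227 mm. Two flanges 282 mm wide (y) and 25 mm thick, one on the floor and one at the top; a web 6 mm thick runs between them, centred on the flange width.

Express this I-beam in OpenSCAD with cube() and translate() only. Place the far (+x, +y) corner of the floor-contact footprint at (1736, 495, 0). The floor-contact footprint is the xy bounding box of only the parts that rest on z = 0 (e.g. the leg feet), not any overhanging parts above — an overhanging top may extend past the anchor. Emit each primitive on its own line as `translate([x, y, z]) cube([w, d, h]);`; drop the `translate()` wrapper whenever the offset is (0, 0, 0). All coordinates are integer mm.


translate([414, 213, 0]) cube([1322, 282, 25]);
translate([414, 351, 25]) cube([1322, 6, 177]);
translate([414, 213, 202]) cube([1322, 282, 25]);


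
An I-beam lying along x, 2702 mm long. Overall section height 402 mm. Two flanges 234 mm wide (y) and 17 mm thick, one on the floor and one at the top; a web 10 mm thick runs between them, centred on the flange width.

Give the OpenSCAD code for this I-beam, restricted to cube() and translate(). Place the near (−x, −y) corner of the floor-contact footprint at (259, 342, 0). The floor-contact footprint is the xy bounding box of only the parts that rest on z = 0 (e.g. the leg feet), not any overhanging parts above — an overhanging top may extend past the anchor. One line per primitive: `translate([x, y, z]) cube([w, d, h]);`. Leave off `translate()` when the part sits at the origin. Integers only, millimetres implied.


translate([259, 342, 0]) cube([2702, 234, 17]);
translate([259, 454, 17]) cube([2702, 10, 368]);
translate([259, 342, 385]) cube([2702, 234, 17]);


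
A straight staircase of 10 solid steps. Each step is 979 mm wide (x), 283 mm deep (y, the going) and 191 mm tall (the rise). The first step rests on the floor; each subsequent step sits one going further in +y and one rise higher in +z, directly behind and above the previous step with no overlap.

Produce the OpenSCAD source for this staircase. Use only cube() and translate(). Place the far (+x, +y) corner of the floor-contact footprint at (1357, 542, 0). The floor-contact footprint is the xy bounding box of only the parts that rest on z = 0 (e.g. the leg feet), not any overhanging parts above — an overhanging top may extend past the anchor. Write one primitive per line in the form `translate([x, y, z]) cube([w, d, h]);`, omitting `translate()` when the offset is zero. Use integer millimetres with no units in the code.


translate([378, 259, 0]) cube([979, 283, 191]);
translate([378, 542, 191]) cube([979, 283, 191]);
translate([378, 825, 382]) cube([979, 283, 191]);
translate([378, 1108, 573]) cube([979, 283, 191]);
translate([378, 1391, 764]) cube([979, 283, 191]);
translate([378, 1674, 955]) cube([979, 283, 191]);
translate([378, 1957, 1146]) cube([979, 283, 191]);
translate([378, 2240, 1337]) cube([979, 283, 191]);
translate([378, 2523, 1528]) cube([979, 283, 191]);
translate([378, 2806, 1719]) cube([979, 283, 191]);


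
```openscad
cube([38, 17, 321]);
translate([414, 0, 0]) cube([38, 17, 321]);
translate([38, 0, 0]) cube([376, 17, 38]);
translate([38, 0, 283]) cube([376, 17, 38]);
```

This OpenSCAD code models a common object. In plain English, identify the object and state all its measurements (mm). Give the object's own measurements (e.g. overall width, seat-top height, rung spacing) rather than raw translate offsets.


A rectangular picture frame lying in the x–z plane (depth along y). The opening is 376 mm wide (x) by 245 mm tall (z), surrounded by a border 38 mm wide on all four sides. The frame is 17 mm deep and is made of two full-height vertical stiles with two horizontal rails fitted between them.


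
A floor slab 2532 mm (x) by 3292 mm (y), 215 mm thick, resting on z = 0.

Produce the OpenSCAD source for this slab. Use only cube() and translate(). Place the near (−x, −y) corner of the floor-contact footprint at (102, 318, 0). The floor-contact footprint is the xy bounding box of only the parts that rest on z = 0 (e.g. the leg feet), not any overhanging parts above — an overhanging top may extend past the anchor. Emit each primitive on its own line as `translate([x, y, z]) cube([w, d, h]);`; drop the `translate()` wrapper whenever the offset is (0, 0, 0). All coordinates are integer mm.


translate([102, 318, 0]) cube([2532, 3292, 215]);


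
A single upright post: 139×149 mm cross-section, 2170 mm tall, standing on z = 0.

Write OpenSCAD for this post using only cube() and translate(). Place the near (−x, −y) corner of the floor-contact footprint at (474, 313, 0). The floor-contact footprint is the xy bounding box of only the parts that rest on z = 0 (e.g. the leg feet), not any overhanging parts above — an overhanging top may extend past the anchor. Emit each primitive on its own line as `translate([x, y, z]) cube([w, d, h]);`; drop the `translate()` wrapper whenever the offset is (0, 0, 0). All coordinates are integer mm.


translate([474, 313, 0]) cube([139, 149, 2170]);


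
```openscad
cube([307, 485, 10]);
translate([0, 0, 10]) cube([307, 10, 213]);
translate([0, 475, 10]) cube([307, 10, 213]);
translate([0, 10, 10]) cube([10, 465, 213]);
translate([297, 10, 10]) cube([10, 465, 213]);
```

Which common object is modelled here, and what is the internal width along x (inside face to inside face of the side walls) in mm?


An open box. The internal width is 287 mm.

A 307×485 base slab with four walls standing on it — an open box. The base is 307 mm wide and the walls are 10 mm thick, so the internal width is 307 − 2 × 10 = 287 mm.


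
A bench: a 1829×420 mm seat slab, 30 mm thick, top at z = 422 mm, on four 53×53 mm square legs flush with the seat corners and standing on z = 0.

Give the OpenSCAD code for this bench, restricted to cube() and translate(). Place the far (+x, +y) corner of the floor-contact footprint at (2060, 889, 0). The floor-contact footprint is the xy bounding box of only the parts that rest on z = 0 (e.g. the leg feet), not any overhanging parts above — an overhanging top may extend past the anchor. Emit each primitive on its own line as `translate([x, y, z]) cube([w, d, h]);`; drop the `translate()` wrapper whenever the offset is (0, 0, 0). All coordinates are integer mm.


translate([231, 469, 392]) cube([1829, 420, 30]);
translate([231, 469, 0]) cube([53, 53, 392]);
translate([231, 836, 0]) cube([53, 53, 392]);
translate([2007, 469, 0]) cube([53, 53, 392]);
translate([2007, 836, 0]) cube([53, 53, 392]);


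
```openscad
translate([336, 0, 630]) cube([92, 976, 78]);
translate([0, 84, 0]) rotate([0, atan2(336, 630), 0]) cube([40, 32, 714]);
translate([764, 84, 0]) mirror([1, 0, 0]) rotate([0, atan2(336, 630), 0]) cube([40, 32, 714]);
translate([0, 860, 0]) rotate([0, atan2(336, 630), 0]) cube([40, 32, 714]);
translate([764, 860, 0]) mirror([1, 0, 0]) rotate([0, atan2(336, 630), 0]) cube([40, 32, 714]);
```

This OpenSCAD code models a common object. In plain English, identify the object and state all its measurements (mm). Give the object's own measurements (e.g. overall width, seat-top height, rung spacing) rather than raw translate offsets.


A sawhorse. A 92×976×78 mm beam (x, y, z) sits on two A-frame leg pairs. Each pair is two raked legs of 40×32 mm section (32 mm along y) splaying symmetrically in x. Each leg rises 630 mm vertically over 336 mm of horizontal reach and is 714 mm long along its own axis. Every leg's outer bottom edge rests on the floor and its outer top edge meets a bottom edge of the beam — the left legs (tilting toward +x) meet the beam's −x bottom edge, the right legs (their mirror images, tilting toward −x) meet its +x bottom edge — so the leg tops tuck under the beam, the beam's underside is 630 mm above the floor, and the feet are 764 mm apart outside-to-outside with the beam centred between them. The two leg pairs are set in 84 mm from either end of the beam.


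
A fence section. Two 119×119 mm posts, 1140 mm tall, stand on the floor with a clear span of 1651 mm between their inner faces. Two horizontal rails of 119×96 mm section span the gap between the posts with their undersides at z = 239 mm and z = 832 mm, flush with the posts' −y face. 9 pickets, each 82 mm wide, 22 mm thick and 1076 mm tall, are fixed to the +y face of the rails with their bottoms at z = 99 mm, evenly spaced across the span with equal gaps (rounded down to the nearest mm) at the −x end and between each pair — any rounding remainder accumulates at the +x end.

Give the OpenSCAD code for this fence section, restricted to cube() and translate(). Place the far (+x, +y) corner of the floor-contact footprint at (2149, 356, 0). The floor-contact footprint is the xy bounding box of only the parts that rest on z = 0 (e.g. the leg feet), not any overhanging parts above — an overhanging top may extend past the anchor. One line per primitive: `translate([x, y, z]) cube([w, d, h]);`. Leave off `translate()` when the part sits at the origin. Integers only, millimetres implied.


translate([260, 237, 0]) cube([119, 119, 1140]);
translate([2030, 237, 0]) cube([119, 119, 1140]);
translate([379, 237, 239]) cube([1651, 119, 96]);
translate([379, 237, 832]) cube([1651, 119, 96]);
translate([470, 356, 99]) cube([82, 22, 1076]);
translate([643, 356, 99]) cube([82, 22, 1076]);
translate([816, 356, 99]) cube([82, 22, 1076]);
translate([989, 356, 99]) cube([82, 22, 1076]);
translate([1162, 356, 99]) cube([82, 22, 1076]);
translate([1335, 356, 99]) cube([82, 22, 1076]);
translate([1508, 356, 99]) cube([82, 22, 1076]);
translate([1681, 356, 99]) cube([82, 22, 1076]);
translate([1854, 356, 99]) cube([82, 22, 1076]);


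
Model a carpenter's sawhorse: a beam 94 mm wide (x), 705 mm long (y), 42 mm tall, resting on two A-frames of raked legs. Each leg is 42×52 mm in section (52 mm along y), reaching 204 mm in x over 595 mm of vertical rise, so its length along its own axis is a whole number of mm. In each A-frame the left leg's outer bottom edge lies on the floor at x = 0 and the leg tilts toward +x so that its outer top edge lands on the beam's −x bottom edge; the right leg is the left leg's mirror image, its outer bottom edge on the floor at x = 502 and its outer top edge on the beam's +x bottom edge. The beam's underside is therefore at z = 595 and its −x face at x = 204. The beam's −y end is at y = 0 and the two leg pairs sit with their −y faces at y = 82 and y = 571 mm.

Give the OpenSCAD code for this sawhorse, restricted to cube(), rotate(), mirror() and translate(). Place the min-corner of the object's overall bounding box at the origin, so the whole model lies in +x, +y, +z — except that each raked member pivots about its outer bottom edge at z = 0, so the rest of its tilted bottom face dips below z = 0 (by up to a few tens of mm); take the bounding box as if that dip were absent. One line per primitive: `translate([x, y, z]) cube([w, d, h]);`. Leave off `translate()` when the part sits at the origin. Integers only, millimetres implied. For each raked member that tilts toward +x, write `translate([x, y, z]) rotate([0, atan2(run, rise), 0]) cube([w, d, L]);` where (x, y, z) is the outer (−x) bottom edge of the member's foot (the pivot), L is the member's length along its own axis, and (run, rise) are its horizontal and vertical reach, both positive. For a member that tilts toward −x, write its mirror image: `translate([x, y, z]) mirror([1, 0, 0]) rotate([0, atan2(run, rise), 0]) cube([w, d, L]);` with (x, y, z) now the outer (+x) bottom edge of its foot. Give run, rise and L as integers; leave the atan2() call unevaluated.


// leg length = √(204² + 595²) = 629
// right-leg outer foot x = 2·204 + 94 = 502
// beam min-corner = (204, 0, 595)
translate([204, 0, 595]) cube([94, 705, 42]);
translate([0, 82, 0]) rotate([0, atan2(204, 595), 0]) cube([42, 52, 629]);
translate([502, 82, 0]) mirror([1, 0, 0]) rotate([0, atan2(204, 595), 0]) cube([42, 52, 629]);
translate([0, 571, 0]) rotate([0, atan2(204, 595), 0]) cube([42, 52, 629]);
translate([502, 571, 0]) mirror([1, 0, 0]) rotate([0, atan2(204, 595), 0]) cube([42, 52, 629]);


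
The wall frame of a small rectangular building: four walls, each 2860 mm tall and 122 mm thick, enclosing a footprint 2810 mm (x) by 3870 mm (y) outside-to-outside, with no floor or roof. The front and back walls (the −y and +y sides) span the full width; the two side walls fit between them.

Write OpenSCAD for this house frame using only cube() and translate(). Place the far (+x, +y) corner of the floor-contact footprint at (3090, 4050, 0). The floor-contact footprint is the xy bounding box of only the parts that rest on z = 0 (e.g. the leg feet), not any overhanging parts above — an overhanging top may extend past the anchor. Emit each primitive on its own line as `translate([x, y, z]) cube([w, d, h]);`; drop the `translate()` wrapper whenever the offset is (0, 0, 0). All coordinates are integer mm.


translate([280, 180, 0]) cube([2810, 122, 2860]);
translate([280, 3928, 0]) cube([2810, 122, 2860]);
translate([280, 302, 0]) cube([122, 3626, 2860]);
translate([2968, 302, 0]) cube([122, 3626, 2860]);


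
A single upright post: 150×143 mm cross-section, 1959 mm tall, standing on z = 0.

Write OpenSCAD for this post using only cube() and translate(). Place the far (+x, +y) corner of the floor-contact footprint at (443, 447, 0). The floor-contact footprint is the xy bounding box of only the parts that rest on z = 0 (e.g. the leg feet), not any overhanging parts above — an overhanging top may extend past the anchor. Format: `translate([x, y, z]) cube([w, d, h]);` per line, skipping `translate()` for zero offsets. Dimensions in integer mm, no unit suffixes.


translate([293, 304, 0]) cube([150, 143, 1959]);


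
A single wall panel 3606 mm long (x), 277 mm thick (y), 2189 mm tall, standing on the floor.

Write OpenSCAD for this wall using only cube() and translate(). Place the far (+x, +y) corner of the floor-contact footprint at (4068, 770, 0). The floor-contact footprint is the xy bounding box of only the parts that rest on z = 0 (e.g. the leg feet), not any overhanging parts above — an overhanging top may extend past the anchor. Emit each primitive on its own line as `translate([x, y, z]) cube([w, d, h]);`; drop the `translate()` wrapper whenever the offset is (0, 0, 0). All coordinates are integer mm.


translate([462, 493, 0]) cube([3606, 277, 2189]);


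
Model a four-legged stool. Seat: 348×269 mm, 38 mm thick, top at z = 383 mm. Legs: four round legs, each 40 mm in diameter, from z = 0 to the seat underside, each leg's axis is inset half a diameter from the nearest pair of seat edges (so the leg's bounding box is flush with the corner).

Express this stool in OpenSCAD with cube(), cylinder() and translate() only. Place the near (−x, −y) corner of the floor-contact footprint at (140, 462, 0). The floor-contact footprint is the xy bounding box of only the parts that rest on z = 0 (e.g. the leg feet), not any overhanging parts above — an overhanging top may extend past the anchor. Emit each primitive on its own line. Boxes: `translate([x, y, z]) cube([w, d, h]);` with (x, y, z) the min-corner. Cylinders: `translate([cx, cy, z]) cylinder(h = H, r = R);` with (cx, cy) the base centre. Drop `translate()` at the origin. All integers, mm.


// leg_h = 383 - 38 = 345
translate([140, 462, 345]) cube([348, 269, 38]);
translate([160, 482, 0]) cylinder(h = 345, r = 20);
translate([468, 482, 0]) cylinder(h = 345, r = 20);
translate([160, 711, 0]) cylinder(h = 345, r = 20);
translate([468, 711, 0]) cylinder(h = 345, r = 20);


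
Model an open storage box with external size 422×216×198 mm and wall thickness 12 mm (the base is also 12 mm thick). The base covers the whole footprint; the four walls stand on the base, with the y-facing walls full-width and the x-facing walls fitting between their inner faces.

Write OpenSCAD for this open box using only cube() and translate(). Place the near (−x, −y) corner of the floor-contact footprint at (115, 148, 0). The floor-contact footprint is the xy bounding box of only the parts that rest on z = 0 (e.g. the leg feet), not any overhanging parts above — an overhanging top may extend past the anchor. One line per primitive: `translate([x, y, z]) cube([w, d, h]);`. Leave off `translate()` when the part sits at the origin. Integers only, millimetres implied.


translate([115, 148, 0]) cube([422, 216, 12]);
translate([115, 148, 12]) cube([422, 12, 186]);
translate([115, 352, 12]) cube([422, 12, 186]);
translate([115, 160, 12]) cube([12, 192, 186]);
translate([525, 160, 12]) cube([12, 192, 186]);


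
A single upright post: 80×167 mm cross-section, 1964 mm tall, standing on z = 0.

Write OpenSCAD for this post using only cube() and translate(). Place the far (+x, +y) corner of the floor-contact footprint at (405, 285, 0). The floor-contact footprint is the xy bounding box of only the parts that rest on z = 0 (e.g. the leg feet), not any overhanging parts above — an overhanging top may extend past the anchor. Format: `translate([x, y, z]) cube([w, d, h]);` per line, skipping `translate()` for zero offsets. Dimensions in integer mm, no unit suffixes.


translate([325, 118, 0]) cube([80, 167, 1964]);


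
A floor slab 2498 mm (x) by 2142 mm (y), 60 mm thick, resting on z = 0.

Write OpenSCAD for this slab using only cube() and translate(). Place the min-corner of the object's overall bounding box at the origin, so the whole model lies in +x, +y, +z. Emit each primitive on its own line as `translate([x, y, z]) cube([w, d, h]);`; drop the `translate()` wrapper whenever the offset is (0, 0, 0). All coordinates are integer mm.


cube([2498, 2142, 60]);


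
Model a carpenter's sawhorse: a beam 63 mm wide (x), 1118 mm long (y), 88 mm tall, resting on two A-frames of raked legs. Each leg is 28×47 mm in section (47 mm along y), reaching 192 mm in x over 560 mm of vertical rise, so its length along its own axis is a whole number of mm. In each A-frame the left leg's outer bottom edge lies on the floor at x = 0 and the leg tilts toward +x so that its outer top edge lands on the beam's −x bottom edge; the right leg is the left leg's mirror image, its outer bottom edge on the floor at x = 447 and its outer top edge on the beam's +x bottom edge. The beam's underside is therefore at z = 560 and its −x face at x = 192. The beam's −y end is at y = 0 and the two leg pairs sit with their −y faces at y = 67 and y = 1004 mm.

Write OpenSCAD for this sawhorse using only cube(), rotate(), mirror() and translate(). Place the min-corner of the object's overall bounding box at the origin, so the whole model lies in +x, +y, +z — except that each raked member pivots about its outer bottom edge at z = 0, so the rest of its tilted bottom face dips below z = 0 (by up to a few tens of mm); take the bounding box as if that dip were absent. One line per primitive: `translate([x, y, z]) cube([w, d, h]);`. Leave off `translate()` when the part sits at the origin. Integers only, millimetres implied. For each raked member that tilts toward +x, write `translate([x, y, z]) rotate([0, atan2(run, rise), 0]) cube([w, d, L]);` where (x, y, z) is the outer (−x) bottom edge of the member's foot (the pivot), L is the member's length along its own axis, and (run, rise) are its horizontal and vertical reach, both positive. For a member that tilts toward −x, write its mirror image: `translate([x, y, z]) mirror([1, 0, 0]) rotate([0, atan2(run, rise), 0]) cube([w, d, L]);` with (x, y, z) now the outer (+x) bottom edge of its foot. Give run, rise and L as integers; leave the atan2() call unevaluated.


translate([192, 0, 560]) cube([63, 1118, 88]);
translate([0, 67, 0]) rotate([0, atan2(192, 560), 0]) cube([28, 47, 592]);
translate([447, 67, 0]) mirror([1, 0, 0]) rotate([0, atan2(192, 560), 0]) cube([28, 47, 592]);
translate([0, 1004, 0]) rotate([0, atan2(192, 560), 0]) cube([28, 47, 592]);
translate([447, 1004, 0]) mirror([1, 0, 0]) rotate([0, atan2(192, 560), 0]) cube([28, 47, 592]);


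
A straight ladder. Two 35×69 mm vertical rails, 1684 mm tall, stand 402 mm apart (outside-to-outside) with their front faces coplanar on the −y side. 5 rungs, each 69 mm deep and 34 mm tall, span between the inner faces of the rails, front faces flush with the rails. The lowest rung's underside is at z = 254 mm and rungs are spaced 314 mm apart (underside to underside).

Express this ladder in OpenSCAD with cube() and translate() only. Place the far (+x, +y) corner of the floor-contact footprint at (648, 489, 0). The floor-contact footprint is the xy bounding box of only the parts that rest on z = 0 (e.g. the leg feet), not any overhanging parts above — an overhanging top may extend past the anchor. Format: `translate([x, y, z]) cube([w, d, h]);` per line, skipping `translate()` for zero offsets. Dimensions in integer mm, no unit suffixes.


translate([246, 420, 0]) cube([35, 69, 1684]);
translate([613, 420, 0]) cube([35, 69, 1684]);
translate([281, 420, 254]) cube([332, 69, 34]);
translate([281, 420, 568]) cube([332, 69, 34]);
translate([281, 420, 882]) cube([332, 69, 34]);
translate([281, 420, 1196]) cube([332, 69, 34]);
translate([281, 420, 1510]) cube([332, 69, 34]);


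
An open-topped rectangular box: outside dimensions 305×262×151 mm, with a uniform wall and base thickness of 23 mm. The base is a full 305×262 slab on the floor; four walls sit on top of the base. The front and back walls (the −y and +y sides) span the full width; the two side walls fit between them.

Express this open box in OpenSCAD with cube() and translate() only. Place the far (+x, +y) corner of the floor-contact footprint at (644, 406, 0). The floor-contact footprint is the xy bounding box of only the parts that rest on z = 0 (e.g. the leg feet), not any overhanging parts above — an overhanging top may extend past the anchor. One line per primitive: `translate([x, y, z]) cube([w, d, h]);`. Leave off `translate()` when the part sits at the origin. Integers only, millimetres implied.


translate([339, 144, 0]) cube([305, 262, 23]);
translate([339, 144, 23]) cube([305, 23, 128]);
translate([339, 383, 23]) cube([305, 23, 128]);
translate([339, 167, 23]) cube([23, 216, 128]);
translate([621, 167, 23]) cube([23, 216, 128]);


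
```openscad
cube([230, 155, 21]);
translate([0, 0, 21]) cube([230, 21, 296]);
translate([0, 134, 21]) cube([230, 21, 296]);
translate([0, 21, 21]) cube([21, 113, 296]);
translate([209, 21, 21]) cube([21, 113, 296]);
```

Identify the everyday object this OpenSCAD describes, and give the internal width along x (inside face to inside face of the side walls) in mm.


An open box. The internal width is 188 mm.

A 230×155 base slab with four walls standing on it — an open box. The base is 230 mm wide and the walls are 21 mm thick, so the internal width is 230 − 2 × 21 = 188 mm.


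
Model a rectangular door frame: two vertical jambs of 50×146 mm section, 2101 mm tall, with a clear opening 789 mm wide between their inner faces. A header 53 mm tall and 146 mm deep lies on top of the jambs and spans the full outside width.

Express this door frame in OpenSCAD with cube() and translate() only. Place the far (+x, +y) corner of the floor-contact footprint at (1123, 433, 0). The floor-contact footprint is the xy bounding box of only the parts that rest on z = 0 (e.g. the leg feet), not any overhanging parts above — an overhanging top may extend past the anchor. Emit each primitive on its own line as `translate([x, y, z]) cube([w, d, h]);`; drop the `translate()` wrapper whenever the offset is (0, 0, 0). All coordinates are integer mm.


translate([234, 287, 0]) cube([50, 146, 2101]);
translate([1073, 287, 0]) cube([50, 146, 2101]);
translate([234, 287, 2101]) cube([889, 146, 53]);


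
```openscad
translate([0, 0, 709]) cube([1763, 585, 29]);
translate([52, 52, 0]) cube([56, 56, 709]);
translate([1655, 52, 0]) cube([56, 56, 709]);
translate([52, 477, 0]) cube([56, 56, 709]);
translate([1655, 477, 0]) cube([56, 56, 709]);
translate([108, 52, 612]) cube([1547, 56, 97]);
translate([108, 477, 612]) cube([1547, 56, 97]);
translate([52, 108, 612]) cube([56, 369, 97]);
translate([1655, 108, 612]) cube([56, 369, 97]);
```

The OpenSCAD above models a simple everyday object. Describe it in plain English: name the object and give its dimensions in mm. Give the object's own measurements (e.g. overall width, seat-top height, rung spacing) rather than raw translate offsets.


A table: top 1763 mm (x) × 585 mm (y), 29 mm thick, upper face at z = 738 mm, on four 56×56 mm square legs, each inset 52 mm from the nearest pair of top edges from z = 0 to the bottom of the top. Four apron rails, 56 mm thick and 97 mm tall, run between adjacent legs with their top edges flush with the underside of the top and their outer faces flush with the legs' outer faces.


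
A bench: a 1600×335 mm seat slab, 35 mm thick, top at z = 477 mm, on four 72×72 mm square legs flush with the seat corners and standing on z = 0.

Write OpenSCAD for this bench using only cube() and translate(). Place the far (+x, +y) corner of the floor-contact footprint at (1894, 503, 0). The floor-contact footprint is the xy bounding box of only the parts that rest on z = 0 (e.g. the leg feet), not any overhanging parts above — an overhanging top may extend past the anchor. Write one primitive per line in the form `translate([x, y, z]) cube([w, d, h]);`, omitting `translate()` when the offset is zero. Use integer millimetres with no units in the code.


translate([294, 168, 442]) cube([1600, 335, 35]);
translate([294, 168, 0]) cube([72, 72, 442]);
translate([294, 431, 0]) cube([72, 72, 442]);
translate([1822, 168, 0]) cube([72, 72, 442]);
translate([1822, 431, 0]) cube([72, 72, 442]);


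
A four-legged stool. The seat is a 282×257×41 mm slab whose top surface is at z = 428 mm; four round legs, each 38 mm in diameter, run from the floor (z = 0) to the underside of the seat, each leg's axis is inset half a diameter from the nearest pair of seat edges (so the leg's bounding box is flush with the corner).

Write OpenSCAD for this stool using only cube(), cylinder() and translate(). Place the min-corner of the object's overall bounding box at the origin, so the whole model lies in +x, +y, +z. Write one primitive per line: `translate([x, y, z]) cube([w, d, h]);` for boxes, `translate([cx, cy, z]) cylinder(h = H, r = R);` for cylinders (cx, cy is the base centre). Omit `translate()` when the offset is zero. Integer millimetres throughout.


translate([0, 0, 387]) cube([282, 257, 41]);
translate([19, 19, 0]) cylinder(h = 387, r = 19);
translate([263, 19, 0]) cylinder(h = 387, r = 19);
translate([19, 238, 0]) cylinder(h = 387, r = 19);
translate([263, 238, 0]) cylinder(h = 387, r = 19);


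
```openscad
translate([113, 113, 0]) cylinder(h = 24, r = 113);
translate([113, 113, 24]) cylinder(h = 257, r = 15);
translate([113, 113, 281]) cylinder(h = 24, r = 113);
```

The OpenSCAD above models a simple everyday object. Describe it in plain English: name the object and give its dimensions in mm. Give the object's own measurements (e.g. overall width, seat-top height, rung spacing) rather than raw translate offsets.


A spool: two coaxial disc flanges of radius 113 mm and thickness 24 mm, joined by a core cylinder of radius 15 mm and height 257 mm. The lower flange rests on z = 0 and the three cylinders share a vertical axis.


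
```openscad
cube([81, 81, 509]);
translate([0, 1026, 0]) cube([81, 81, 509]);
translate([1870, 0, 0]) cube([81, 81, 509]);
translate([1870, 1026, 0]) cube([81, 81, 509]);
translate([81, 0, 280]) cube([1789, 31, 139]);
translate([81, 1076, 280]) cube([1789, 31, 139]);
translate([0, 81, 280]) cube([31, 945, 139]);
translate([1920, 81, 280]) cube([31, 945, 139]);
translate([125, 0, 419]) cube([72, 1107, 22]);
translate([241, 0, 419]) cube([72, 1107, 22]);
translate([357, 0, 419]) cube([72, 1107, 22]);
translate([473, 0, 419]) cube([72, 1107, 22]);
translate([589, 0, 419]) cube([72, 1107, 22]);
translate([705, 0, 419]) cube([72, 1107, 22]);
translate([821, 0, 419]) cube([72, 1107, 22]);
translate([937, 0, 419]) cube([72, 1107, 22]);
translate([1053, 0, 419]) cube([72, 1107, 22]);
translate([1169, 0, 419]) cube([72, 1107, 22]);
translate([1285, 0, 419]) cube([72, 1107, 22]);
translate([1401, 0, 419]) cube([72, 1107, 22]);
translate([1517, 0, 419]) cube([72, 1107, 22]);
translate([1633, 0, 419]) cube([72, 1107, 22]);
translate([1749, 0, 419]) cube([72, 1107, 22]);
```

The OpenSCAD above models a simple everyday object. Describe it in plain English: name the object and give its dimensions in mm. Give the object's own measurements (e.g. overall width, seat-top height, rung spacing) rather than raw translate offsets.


A bed frame 1951 mm long (x) by 1107 mm wide (y). Four 81×81 mm corner posts, 509 mm tall, at the corners of the footprint. Four rails of 31 mm thickness and 139 mm height run between adjacent posts with their undersides at z = 280 mm, their outer faces flush with the outside of the frame (the two x-running rails run between the posts' inner faces; the two y-running rails run between the posts' inner faces). 15 slats, each 72 mm wide (x) and 22 mm thick, lie across the top of the two x-running rails, running the full 1107 mm width of the frame in y; along x they sit between the end posts with a 44 mm gap after the −x posts and between neighbouring slats, leaving 49 mm before the +x posts.


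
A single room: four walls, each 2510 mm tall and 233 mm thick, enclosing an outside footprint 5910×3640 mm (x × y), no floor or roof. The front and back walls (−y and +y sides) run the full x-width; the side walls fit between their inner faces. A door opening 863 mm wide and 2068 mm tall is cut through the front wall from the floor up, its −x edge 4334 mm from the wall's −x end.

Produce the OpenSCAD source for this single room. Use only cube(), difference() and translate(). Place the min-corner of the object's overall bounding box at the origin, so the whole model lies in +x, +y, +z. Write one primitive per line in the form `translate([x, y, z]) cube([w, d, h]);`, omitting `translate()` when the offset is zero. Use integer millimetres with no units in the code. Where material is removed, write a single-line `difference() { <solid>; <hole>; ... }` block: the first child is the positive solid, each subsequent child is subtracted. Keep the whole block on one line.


difference() { cube([5910, 233, 2510]); translate([4334, 0, 0]) cube([863, 233, 2068]); }
translate([0, 3407, 0]) cube([5910, 233, 2510]);
translate([0, 233, 0]) cube([233, 3174, 2510]);
translate([5677, 233, 0]) cube([233, 3174, 2510]);


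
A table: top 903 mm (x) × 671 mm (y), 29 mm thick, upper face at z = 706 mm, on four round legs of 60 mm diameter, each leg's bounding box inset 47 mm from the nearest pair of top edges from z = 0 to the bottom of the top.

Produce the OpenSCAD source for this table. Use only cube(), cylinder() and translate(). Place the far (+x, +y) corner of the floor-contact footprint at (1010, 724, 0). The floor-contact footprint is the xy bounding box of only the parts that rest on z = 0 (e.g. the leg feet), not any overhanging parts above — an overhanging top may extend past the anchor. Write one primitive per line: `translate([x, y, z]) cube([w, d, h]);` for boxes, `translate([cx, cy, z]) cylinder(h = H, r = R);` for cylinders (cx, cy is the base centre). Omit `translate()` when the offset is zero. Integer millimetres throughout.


translate([154, 100, 677]) cube([903, 671, 29]);
translate([231, 177, 0]) cylinder(h = 677, r = 30);
translate([980, 177, 0]) cylinder(h = 677, r = 30);
translate([231, 694, 0]) cylinder(h = 677, r = 30);
translate([980, 694, 0]) cylinder(h = 677, r = 30);


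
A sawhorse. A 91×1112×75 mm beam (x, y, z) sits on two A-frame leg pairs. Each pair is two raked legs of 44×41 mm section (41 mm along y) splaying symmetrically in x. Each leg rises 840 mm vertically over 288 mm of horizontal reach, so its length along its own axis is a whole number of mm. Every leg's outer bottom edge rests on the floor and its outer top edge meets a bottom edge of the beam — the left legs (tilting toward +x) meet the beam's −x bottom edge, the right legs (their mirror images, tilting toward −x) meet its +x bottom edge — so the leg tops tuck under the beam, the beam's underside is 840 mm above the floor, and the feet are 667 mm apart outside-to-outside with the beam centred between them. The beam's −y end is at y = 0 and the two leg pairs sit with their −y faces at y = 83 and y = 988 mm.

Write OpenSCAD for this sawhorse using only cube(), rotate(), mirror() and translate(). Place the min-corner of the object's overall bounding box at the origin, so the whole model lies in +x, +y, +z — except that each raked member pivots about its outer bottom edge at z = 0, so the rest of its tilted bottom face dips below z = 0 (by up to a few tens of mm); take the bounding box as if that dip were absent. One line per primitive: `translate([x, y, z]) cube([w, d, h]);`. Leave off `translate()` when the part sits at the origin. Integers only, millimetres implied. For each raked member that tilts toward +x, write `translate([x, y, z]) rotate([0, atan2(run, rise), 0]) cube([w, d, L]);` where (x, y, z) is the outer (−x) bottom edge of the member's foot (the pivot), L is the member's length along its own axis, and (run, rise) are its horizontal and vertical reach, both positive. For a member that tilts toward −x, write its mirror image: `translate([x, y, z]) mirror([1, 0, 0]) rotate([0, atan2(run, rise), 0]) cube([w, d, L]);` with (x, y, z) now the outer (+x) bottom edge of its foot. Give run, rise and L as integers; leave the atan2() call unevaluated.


translate([288, 0, 840]) cube([91, 1112, 75]);
translate([0, 83, 0]) rotate([0, atan2(288, 840), 0]) cube([44, 41, 888]);
translate([667, 83, 0]) mirror([1, 0, 0]) rotate([0, atan2(288, 840), 0]) cube([44, 41, 888]);
translate([0, 988, 0]) rotate([0, atan2(288, 840), 0]) cube([44, 41, 888]);
translate([667, 988, 0]) mirror([1, 0, 0]) rotate([0, atan2(288, 840), 0]) cube([44, 41, 888]);


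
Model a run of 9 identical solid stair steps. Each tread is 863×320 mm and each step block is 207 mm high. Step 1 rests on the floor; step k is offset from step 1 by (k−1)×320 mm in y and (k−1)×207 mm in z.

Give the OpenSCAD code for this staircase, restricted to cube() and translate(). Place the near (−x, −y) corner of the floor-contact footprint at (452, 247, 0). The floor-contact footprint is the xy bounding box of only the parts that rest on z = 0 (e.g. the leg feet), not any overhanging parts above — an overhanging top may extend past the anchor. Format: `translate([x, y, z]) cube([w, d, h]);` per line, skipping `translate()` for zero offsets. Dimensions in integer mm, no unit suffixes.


translate([452, 247, 0]) cube([863, 320, 207]);
translate([452, 567, 207]) cube([863, 320, 207]);
translate([452, 887, 414]) cube([863, 320, 207]);
translate([452, 1207, 621]) cube([863, 320, 207]);
translate([452, 1527, 828]) cube([863, 320, 207]);
translate([452, 1847, 1035]) cube([863, 320, 207]);
translate([452, 2167, 1242]) cube([863, 320, 207]);
translate([452, 2487, 1449]) cube([863, 320, 207]);
translate([452, 2807, 1656]) cube([863, 320, 207]);
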